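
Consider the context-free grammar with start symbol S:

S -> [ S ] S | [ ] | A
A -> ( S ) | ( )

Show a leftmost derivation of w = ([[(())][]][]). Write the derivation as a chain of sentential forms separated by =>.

S => A   [S -> A]
A => (S)   [A -> ( S )]
(S) => ([S]S)   [S -> [ S ] S]
([S]S) => ([[S]S]S)   [S -> [ S ] S]
([[S]S]S) => ([[A]S]S)   [S -> A]
([[A]S]S) => ([[(S)]S]S)   [A -> ( S )]
([[(S)]S]S) => ([[(A)]S]S)   [S -> A]
([[(A)]S]S) => ([[(())]S]S)   [A -> ( )]
([[(())]S]S) => ([[(())][]]S)   [S -> [ ]]
([[(())][]]S) => ([[(())][]][])   [S -> [ ]]

S => A => (S) => ([S]S) => ([[S]S]S) => ([[A]S]S) => ([[(S)]S]S) => ([[(A)]S]S) => ([[(())]S]S) => ([[(())][]]S) => ([[(())][]][])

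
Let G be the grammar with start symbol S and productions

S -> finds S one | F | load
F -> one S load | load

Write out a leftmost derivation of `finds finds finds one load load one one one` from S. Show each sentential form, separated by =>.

S => finds S one   [S -> finds S one]
finds S one => finds finds S one one   [S -> finds S one]
finds finds S one one => finds finds finds S one one one   [S -> finds S one]
finds finds finds S one one one => finds finds finds F one one one   [S -> F]
finds finds finds F one one one => finds finds finds one S load one one one   [F -> one S load]
finds finds finds one S load one one one => finds finds finds one F load one one one   [S -> F]
finds finds finds one F load one one one => finds finds finds one load load one one one   [F -> load]

S => finds S one => finds finds S one one => finds finds finds S one one one => finds finds finds F one one one => finds finds finds one S load one one one => finds finds finds one F load one one one => finds finds finds one load load one one one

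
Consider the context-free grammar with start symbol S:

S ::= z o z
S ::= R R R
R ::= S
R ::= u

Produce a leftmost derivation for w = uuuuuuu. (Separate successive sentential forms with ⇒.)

S ⇒ RRR   [S ::= R R R]
RRR ⇒ uRR   [R ::= u]
uRR ⇒ uSR   [R ::= S]
uSR ⇒ uRRRR   [S ::= R R R]
uRRRR ⇒ uuRRR   [R ::= u]
uuRRR ⇒ uuSRR   [R ::= S]
uuSRR ⇒ uuRRRRR   [S ::= R R R]
uuRRRRR ⇒ uuuRRRR   [R ::= u]
uuuRRRR ⇒ uuuuRRR   [R ::= u]
uuuuRRR ⇒ uuuuuRR   [R ::= u]
uuuuuRR ⇒ uuuuuuR   [R ::= u]
uuuuuuR ⇒ uuuuuuu   [R ::= u]

S ⇒ RRR ⇒ uRR ⇒ uSR ⇒ uRRRR ⇒ uuRRR ⇒ uuSRR ⇒ uuRRRRR ⇒ uuuRRRR ⇒ uuuuRRR ⇒ uuuuuRR ⇒ uuuuuuR ⇒ uuuuuuu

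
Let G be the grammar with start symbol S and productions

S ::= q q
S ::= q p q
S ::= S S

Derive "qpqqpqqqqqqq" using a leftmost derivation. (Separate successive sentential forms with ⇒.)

S ⇒ SS   [S ::= S S]
SS ⇒ SSS   [S ::= S S]
SSS ⇒ SSSS   [S ::= S S]
SSSS ⇒ qpqSSS   [S ::= q p q]
qpqSSS ⇒ qpqqpqSS   [S ::= q p q]
qpqqpqSS ⇒ qpqqpqSSS   [S ::= S S]
qpqqpqSSS ⇒ qpqqpqqqSS   [S ::= q q]
qpqqpqqqSS ⇒ qpqqpqqqqqS   [S ::= q q]
qpqqpqqqqqS ⇒ qpqqpqqqqqqq   [S ::= q q]

S ⇒ SS ⇒ SSS ⇒ SSSS ⇒ qpqSSS ⇒ qpqqpqSS ⇒ qpqqpqSSS ⇒ qpqqpqqqSS ⇒ qpqqpqqqqqS ⇒ qpqqpqqqqqqq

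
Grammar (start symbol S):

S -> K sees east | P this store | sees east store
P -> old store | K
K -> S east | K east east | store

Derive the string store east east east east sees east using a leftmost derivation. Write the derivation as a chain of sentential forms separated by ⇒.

S ⇒ K sees east ⇒ K east east sees east ⇒ K east east east east sees east ⇒ store east east east east sees east

S ⇒ K sees east   [S -> K sees east]
K sees east ⇒ K east east sees east   [K -> K east east]
K east east sees east ⇒ K east east east east sees east   [K -> K east east]
K east east east east sees east ⇒ store east east east east sees east   [K -> store]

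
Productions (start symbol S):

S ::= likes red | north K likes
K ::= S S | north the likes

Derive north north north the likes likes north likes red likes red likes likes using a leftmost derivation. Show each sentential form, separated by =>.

S => north K likes   [S ::= north K likes]
north K likes => north S S likes   [K ::= S S]
north S S likes => north north K likes S likes   [S ::= north K likes]
north north K likes S likes => north north north the likes likes S likes   [K ::= north the likes]
north north north the likes likes S likes => north north north the likes likes north K likes likes   [S ::= north K likes]
north north north the likes likes north K likes likes => north north north the likes likes north S S likes likes   [K ::= S S]
north north north the likes likes north S S likes likes => north north north the likes likes north likes red S likes likes   [S ::= likes red]
north north north the likes likes north likes red S likes likes => north north north the likes likes north likes red likes red likes likes   [S ::= likes red]

S => north K likes => north S S likes => north north K likes S likes => north north north the likes likes S likes => north north north the likes likes north K likes likes => north north north the likes likes north S S likes likes => north north north the likes likes north likes red S likes likes => north north north the likes likes north likes red likes red likes likes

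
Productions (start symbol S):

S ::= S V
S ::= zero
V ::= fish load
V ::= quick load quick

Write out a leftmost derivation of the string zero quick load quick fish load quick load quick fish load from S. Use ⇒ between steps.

S ⇒ S V ⇒ S V V ⇒ S V V V ⇒ S V V V V ⇒ zero V V V V ⇒ zero quick load quick V V V ⇒ zero quick load quick fish load V V ⇒ zero quick load quick fish load quick load quick V ⇒ zero quick load quick fish load quick load quick fish load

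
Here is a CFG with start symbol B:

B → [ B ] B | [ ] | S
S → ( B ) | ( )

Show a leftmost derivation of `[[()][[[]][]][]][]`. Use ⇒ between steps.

B ⇒ [B]B ⇒ [[B]B]B ⇒ [[S]B]B ⇒ [[()]B]B ⇒ [[()][B]B]B ⇒ [[()][[B]B]B]B ⇒ [[()][[[]]B]B]B ⇒ [[()][[[]][]]B]B ⇒ [[()][[[]][]][]]B ⇒ [[()][[[]][]][]][]

B ⇒ [B]B   [B → [ B ] B]
[B]B ⇒ [[B]B]B   [B → [ B ] B]
[[B]B]B ⇒ [[S]B]B   [B → S]
[[S]B]B ⇒ [[()]B]B   [S → ( )]
[[()]B]B ⇒ [[()][B]B]B   [B → [ B ] B]
[[()][B]B]B ⇒ [[()][[B]B]B]B   [B → [ B ] B]
[[()][[B]B]B]B ⇒ [[()][[[]]B]B]B   [B → [ ]]
[[()][[[]]B]B]B ⇒ [[()][[[]][]]B]B   [B → [ ]]
[[()][[[]][]]B]B ⇒ [[()][[[]][]][]]B   [B → [ ]]
[[()][[[]][]][]]B ⇒ [[()][[[]][]][]][]   [B → [ ]]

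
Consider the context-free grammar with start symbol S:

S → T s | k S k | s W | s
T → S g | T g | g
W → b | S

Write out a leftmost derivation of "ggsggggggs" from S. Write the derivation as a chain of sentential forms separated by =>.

S => Ts => Tgs => Tggs => Tgggs => Tggggs => Tgggggs => Sggggggs => Tsggggggs => Tgsggggggs => ggsggggggs

S => Ts   [S → T s]
Ts => Tgs   [T → T g]
Tgs => Tggs   [T → T g]
Tggs => Tgggs   [T → T g]
Tgggs => Tggggs   [T → T g]
Tggggs => Tgggggs   [T → T g]
Tgggggs => Sggggggs   [T → S g]
Sggggggs => Tsggggggs   [S → T s]
Tsggggggs => Tgsggggggs   [T → T g]
Tgsggggggs => ggsggggggs   [T → g]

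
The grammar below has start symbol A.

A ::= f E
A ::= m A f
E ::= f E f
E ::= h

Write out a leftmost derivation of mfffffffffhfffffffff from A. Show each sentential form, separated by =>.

A => mAf => mfEf => mffEff => mfffEfff => mffffEffff => mfffffEfffff => mffffffEffffff => mfffffffEfffffff => mffffffffEffffffff => mfffffffffEfffffffff => mfffffffffhfffffffff

A => mAf   [A ::= m A f]
mAf => mfEf   [A ::= f E]
mfEf => mffEff   [E ::= f E f]
mffEff => mfffEfff   [E ::= f E f]
mfffEfff => mffffEffff   [E ::= f E f]
mffffEffff => mfffffEfffff   [E ::= f E f]
mfffffEfffff => mffffffEffffff   [E ::= f E f]
mffffffEffffff => mfffffffEfffffff   [E ::= f E f]
mfffffffEfffffff => mffffffffEffffffff   [E ::= f E f]
mffffffffEffffffff => mfffffffffEfffffffff   [E ::= f E f]
mfffffffffEfffffffff => mfffffffffhfffffffff   [E ::= h]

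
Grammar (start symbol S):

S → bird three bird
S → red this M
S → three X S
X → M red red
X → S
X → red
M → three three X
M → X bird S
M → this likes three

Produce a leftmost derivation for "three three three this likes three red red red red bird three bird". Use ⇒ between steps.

S ⇒ three X S ⇒ three M red red S ⇒ three three three X red red S ⇒ three three three M red red red red S ⇒ three three three this likes three red red red red S ⇒ three three three this likes three red red red red bird three bird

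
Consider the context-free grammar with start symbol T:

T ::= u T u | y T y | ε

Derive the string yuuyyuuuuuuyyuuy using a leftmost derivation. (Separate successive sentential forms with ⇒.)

T ⇒ yTy ⇒ yuTuy ⇒ yuuTuuy ⇒ yuuyTyuuy ⇒ yuuyyTyyuuy ⇒ yuuyyuTuyyuuy ⇒ yuuyyuuTuuyyuuy ⇒ yuuyyuuuTuuuyyuuy ⇒ yuuyyuuuuuuyyuuy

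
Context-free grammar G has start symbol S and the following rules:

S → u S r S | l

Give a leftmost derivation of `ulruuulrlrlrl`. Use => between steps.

S=>uSrS=>ulrS=>ulruSrS=>ulruuSrSrS=>ulruuuSrSrSrS=>ulruuulrSrSrS=>ulruuulrlrSrS=>ulruuulrlrlrS=>ulruuulrlrlrl

S => uSrS   [S → u S r S]
uSrS => ulrS   [S → l]
ulrS => ulruSrS   [S → u S r S]
ulruSrS => ulruuSrSrS   [S → u S r S]
ulruuSrSrS => ulruuuSrSrSrS   [S → u S r S]
ulruuuSrSrSrS => ulruuulrSrSrS   [S → l]
ulruuulrSrSrS => ulruuulrlrSrS   [S → l]
ulruuulrlrSrS => ulruuulrlrlrS   [S → l]
ulruuulrlrlrS => ulruuulrlrlrl   [S → l]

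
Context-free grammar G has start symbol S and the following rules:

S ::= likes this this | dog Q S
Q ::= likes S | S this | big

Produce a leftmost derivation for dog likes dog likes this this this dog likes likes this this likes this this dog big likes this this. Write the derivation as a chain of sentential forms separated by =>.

S => dog Q S => dog likes S S => dog likes dog Q S S => dog likes dog S this S S => dog likes dog likes this this this S S => dog likes dog likes this this this dog Q S S => dog likes dog likes this this this dog likes S S S => dog likes dog likes this this this dog likes likes this this S S => dog likes dog likes this this this dog likes likes this this likes this this S => dog likes dog likes this this this dog likes likes this this likes this this dog Q S => dog likes dog likes this this this dog likes likes this this likes this this dog big S => dog likes dog likes this this this dog likes likes this this likes this this dog big likes this this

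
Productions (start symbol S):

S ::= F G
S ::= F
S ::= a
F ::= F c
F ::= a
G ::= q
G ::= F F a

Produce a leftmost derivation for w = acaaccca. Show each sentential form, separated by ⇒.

S ⇒ FG ⇒ FcG ⇒ acG ⇒ acFFa ⇒ acaFa ⇒ acaFca ⇒ acaFcca ⇒ acaFccca ⇒ acaaccca

S ⇒ FG   [S ::= F G]
FG ⇒ FcG   [F ::= F c]
FcG ⇒ acG   [F ::= a]
acG ⇒ acFFa   [G ::= F F a]
acFFa ⇒ acaFa   [F ::= a]
acaFa ⇒ acaFca   [F ::= F c]
acaFca ⇒ acaFcca   [F ::= F c]
acaFcca ⇒ acaFccca   [F ::= F c]
acaFccca ⇒ acaaccca   [F ::= a]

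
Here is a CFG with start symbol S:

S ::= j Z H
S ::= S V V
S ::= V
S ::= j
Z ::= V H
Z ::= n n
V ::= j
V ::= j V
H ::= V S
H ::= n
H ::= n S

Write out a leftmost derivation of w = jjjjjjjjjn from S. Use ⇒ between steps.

S ⇒ jZH ⇒ jVHH ⇒ jjVHH ⇒ jjjVHH ⇒ jjjjVHH ⇒ jjjjjVHH ⇒ jjjjjjVHH ⇒ jjjjjjjHH ⇒ jjjjjjjVSH ⇒ jjjjjjjjSH ⇒ jjjjjjjjjH ⇒ jjjjjjjjjn

S ⇒ jZH   [S ::= j Z H]
jZH ⇒ jVHH   [Z ::= V H]
jVHH ⇒ jjVHH   [V ::= j V]
jjVHH ⇒ jjjVHH   [V ::= j V]
jjjVHH ⇒ jjjjVHH   [V ::= j V]
jjjjVHH ⇒ jjjjjVHH   [V ::= j V]
jjjjjVHH ⇒ jjjjjjVHH   [V ::= j V]
jjjjjjVHH ⇒ jjjjjjjHH   [V ::= j]
jjjjjjjHH ⇒ jjjjjjjVSH   [H ::= V S]
jjjjjjjVSH ⇒ jjjjjjjjSH   [V ::= j]
jjjjjjjjSH ⇒ jjjjjjjjjH   [S ::= j]
jjjjjjjjjH ⇒ jjjjjjjjjn   [H ::= n]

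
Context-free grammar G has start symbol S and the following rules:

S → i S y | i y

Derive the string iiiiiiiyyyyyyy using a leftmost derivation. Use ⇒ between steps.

S ⇒ iSy   [S → i S y]
iSy ⇒ iiSyy   [S → i S y]
iiSyy ⇒ iiiSyyy   [S → i S y]
iiiSyyy ⇒ iiiiSyyyy   [S → i S y]
iiiiSyyyy ⇒ iiiiiSyyyyy   [S → i S y]
iiiiiSyyyyy ⇒ iiiiiiSyyyyyy   [S → i S y]
iiiiiiSyyyyyy ⇒ iiiiiiiyyyyyyy   [S → i y]

S⇒iSy⇒iiSyy⇒iiiSyyy⇒iiiiSyyyy⇒iiiiiSyyyyy⇒iiiiiiSyyyyyy⇒iiiiiiiyyyyyyy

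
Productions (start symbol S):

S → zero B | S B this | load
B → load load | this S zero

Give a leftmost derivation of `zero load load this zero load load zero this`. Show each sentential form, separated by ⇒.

S ⇒ S B this ⇒ zero B B this ⇒ zero load load B this ⇒ zero load load this S zero this ⇒ zero load load this zero B zero this ⇒ zero load load this zero load load zero this

S ⇒ S B this   [S → S B this]
S B this ⇒ zero B B this   [S → zero B]
zero B B this ⇒ zero load load B this   [B → load load]
zero load load B this ⇒ zero load load this S zero this   [B → this S zero]
zero load load this S zero this ⇒ zero load load this zero B zero this   [S → zero B]
zero load load this zero B zero this ⇒ zero load load this zero load load zero this   [B → load load]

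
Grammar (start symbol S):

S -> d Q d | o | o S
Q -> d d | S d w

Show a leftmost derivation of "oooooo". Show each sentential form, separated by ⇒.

S ⇒ oS ⇒ ooS ⇒ oooS ⇒ ooooS ⇒ oooooS ⇒ oooooo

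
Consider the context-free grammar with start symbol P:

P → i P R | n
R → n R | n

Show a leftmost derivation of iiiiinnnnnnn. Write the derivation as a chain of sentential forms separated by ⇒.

P⇒iPR⇒iiPRR⇒iiiPRRR⇒iiiiPRRRR⇒iiiiiPRRRRR⇒iiiiinRRRRR⇒iiiiinnRRRR⇒iiiiinnnRRRR⇒iiiiinnnnRRR⇒iiiiinnnnnRR⇒iiiiinnnnnnR⇒iiiiinnnnnnn

P ⇒ iPR   [P → i P R]
iPR ⇒ iiPRR   [P → i P R]
iiPRR ⇒ iiiPRRR   [P → i P R]
iiiPRRR ⇒ iiiiPRRRR   [P → i P R]
iiiiPRRRR ⇒ iiiiiPRRRRR   [P → i P R]
iiiiiPRRRRR ⇒ iiiiinRRRRR   [P → n]
iiiiinRRRRR ⇒ iiiiinnRRRR   [R → n]
iiiiinnRRRR ⇒ iiiiinnnRRRR   [R → n R]
iiiiinnnRRRR ⇒ iiiiinnnnRRR   [R → n]
iiiiinnnnRRR ⇒ iiiiinnnnnRR   [R → n]
iiiiinnnnnRR ⇒ iiiiinnnnnnR   [R → n]
iiiiinnnnnnR ⇒ iiiiinnnnnnn   [R → n]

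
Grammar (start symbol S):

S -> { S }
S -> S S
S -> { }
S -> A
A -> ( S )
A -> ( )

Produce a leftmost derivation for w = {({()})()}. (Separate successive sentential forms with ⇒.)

S ⇒ {S}   [S -> { S }]
{S} ⇒ {SS}   [S -> S S]
{SS} ⇒ {AS}   [S -> A]
{AS} ⇒ {(S)S}   [A -> ( S )]
{(S)S} ⇒ {({S})S}   [S -> { S }]
{({S})S} ⇒ {({A})S}   [S -> A]
{({A})S} ⇒ {({()})S}   [A -> ( )]
{({()})S} ⇒ {({()})A}   [S -> A]
{({()})A} ⇒ {({()})()}   [A -> ( )]

S ⇒ {S} ⇒ {SS} ⇒ {AS} ⇒ {(S)S} ⇒ {({S})S} ⇒ {({A})S} ⇒ {({()})S} ⇒ {({()})A} ⇒ {({()})()}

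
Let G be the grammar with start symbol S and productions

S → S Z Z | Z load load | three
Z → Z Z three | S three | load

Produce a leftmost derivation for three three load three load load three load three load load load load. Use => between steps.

S => S Z Z => Z load load Z Z => Z Z three load load Z Z => S three Z three load load Z Z => Z load load three Z three load load Z Z => Z Z three load load three Z three load load Z Z => S three Z three load load three Z three load load Z Z => three three Z three load load three Z three load load Z Z => three three load three load load three Z three load load Z Z => three three load three load load three load three load load Z Z => three three load three load load three load three load load load Z => three three load three load load three load three load load load load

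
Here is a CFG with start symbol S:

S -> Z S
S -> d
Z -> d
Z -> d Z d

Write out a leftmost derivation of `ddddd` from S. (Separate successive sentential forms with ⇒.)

S ⇒ ZS ⇒ dZdS ⇒ dddS ⇒ dddZS ⇒ ddddS ⇒ ddddd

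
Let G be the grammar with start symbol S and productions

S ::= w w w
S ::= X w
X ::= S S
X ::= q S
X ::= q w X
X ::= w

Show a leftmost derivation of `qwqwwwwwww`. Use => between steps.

S => Xw => qwXw => qwSSw => qwXwSw => qwqSwSw => qwqXwwSw => qwqwwwSw => qwqwwwwwww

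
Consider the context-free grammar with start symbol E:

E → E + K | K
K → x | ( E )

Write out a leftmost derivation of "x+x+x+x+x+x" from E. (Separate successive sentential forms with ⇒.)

E ⇒ E+K   [E → E + K]
E+K ⇒ E+K+K   [E → E + K]
E+K+K ⇒ E+K+K+K   [E → E + K]
E+K+K+K ⇒ E+K+K+K+K   [E → E + K]
E+K+K+K+K ⇒ E+K+K+K+K+K   [E → E + K]
E+K+K+K+K+K ⇒ K+K+K+K+K+K   [E → K]
K+K+K+K+K+K ⇒ x+K+K+K+K+K   [K → x]
x+K+K+K+K+K ⇒ x+x+K+K+K+K   [K → x]
x+x+K+K+K+K ⇒ x+x+x+K+K+K   [K → x]
x+x+x+K+K+K ⇒ x+x+x+x+K+K   [K → x]
x+x+x+x+K+K ⇒ x+x+x+x+x+K   [K → x]
x+x+x+x+x+K ⇒ x+x+x+x+x+x   [K → x]

E ⇒ E+K ⇒ E+K+K ⇒ E+K+K+K ⇒ E+K+K+K+K ⇒ E+K+K+K+K+K ⇒ K+K+K+K+K+K ⇒ x+K+K+K+K+K ⇒ x+x+K+K+K+K ⇒ x+x+x+K+K+K ⇒ x+x+x+x+K+K ⇒ x+x+x+x+x+K ⇒ x+x+x+x+x+x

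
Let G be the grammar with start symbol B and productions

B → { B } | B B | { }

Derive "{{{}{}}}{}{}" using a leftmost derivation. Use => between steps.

B => BB   [B → B B]
BB => BBB   [B → B B]
BBB => {B}BB   [B → { B }]
{B}BB => {{B}}BB   [B → { B }]
{{B}}BB => {{BB}}BB   [B → B B]
{{BB}}BB => {{{}B}}BB   [B → { }]
{{{}B}}BB => {{{}{}}}BB   [B → { }]
{{{}{}}}BB => {{{}{}}}{}B   [B → { }]
{{{}{}}}{}B => {{{}{}}}{}{}   [B → { }]

B=>BB=>BBB=>{B}BB=>{{B}}BB=>{{BB}}BB=>{{{}B}}BB=>{{{}{}}}BB=>{{{}{}}}{}B=>{{{}{}}}{}{}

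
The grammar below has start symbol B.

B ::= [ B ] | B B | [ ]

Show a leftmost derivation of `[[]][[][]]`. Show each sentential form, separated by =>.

B=>BB=>[B]B=>[[]]B=>[[]][B]=>[[]][BB]=>[[]][[]B]=>[[]][[][]]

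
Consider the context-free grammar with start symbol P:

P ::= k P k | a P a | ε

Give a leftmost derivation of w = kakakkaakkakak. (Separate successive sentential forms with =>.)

P => kPk   [P ::= k P k]
kPk => kaPak   [P ::= a P a]
kaPak => kakPkak   [P ::= k P k]
kakPkak => kakaPakak   [P ::= a P a]
kakaPakak => kakakPkakak   [P ::= k P k]
kakakPkakak => kakakkPkkakak   [P ::= k P k]
kakakkPkkakak => kakakkaPakkakak   [P ::= a P a]
kakakkaPakkakak => kakakkaakkakak   [P ::= ε]

P => kPk => kaPak => kakPkak => kakaPakak => kakakPkakak => kakakkPkkakak => kakakkaPakkakak => kakakkaakkakak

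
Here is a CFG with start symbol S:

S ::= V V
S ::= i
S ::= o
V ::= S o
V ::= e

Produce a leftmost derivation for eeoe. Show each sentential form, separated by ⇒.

S ⇒ VV   [S ::= V V]
VV ⇒ SoV   [V ::= S o]
SoV ⇒ VVoV   [S ::= V V]
VVoV ⇒ eVoV   [V ::= e]
eVoV ⇒ eeoV   [V ::= e]
eeoV ⇒ eeoe   [V ::= e]

S⇒VV⇒SoV⇒VVoV⇒eVoV⇒eeoV⇒eeoe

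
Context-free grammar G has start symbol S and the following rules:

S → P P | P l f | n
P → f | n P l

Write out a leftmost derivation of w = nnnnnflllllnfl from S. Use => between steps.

S=>PP=>nPlP=>nnPllP=>nnnPlllP=>nnnnPllllP=>nnnnnPlllllP=>nnnnnflllllP=>nnnnnflllllnPl=>nnnnnflllllnfl

S => PP   [S → P P]
PP => nPlP   [P → n P l]
nPlP => nnPllP   [P → n P l]
nnPllP => nnnPlllP   [P → n P l]
nnnPlllP => nnnnPllllP   [P → n P l]
nnnnPllllP => nnnnnPlllllP   [P → n P l]
nnnnnPlllllP => nnnnnflllllP   [P → f]
nnnnnflllllP => nnnnnflllllnPl   [P → n P l]
nnnnnflllllnPl => nnnnnflllllnfl   [P → f]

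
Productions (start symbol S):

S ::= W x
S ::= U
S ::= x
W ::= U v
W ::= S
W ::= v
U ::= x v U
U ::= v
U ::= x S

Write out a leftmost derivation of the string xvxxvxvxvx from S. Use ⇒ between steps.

S ⇒ Wx ⇒ Uvx ⇒ xvUvx ⇒ xvxSvx ⇒ xvxUvx ⇒ xvxxvUvx ⇒ xvxxvxSvx ⇒ xvxxvxWxvx ⇒ xvxxvxvxvx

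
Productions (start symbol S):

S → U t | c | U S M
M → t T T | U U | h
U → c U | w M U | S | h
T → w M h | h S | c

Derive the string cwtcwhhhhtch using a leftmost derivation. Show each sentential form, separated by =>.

S => USM   [S → U S M]
USM => cUSM   [U → c U]
cUSM => cSSM   [U → S]
cSSM => cUtSM   [S → U t]
cUtSM => cwMUtSM   [U → w M U]
cwMUtSM => cwtTTUtSM   [M → t T T]
cwtTTUtSM => cwtcTUtSM   [T → c]
cwtcTUtSM => cwtcwMhUtSM   [T → w M h]
cwtcwMhUtSM => cwtcwUUhUtSM   [M → U U]
cwtcwUUhUtSM => cwtcwhUhUtSM   [U → h]
cwtcwhUhUtSM => cwtcwhhhUtSM   [U → h]
cwtcwhhhUtSM => cwtcwhhhhtSM   [U → h]
cwtcwhhhhtSM => cwtcwhhhhtcM   [S → c]
cwtcwhhhhtcM => cwtcwhhhhtch   [M → h]

S => USM => cUSM => cSSM => cUtSM => cwMUtSM => cwtTTUtSM => cwtcTUtSM => cwtcwMhUtSM => cwtcwUUhUtSM => cwtcwhUhUtSM => cwtcwhhhUtSM => cwtcwhhhhtSM => cwtcwhhhhtcM => cwtcwhhhhtch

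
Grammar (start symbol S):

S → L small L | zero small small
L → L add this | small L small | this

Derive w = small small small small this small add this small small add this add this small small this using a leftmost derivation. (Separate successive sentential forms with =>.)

S => L small L => small L small small L => small L add this small small L => small L add this add this small small L => small small L small add this add this small small L => small small small L small small add this add this small small L => small small small L add this small small add this add this small small L => small small small small L small add this small small add this add this small small L => small small small small this small add this small small add this add this small small L => small small small small this small add this small small add this add this small small this

S => L small L   [S → L small L]
L small L => small L small small L   [L → small L small]
small L small small L => small L add this small small L   [L → L add this]
small L add this small small L => small L add this add this small small L   [L → L add this]
small L add this add this small small L => small small L small add this add this small small L   [L → small L small]
small small L small add this add this small small L => small small small L small small add this add this small small L   [L → small L small]
small small small L small small add this add this small small L => small small small L add this small small add this add this small small L   [L → L add this]
small small small L add this small small add this add this small small L => small small small small L small add this small small add this add this small small L   [L → small L small]
small small small small L small add this small small add this add this small small L => small small small small this small add this small small add this add this small small L   [L → this]
small small small small this small add this small small add this add this small small L => small small small small this small add this small small add this add this small small this   [L → this]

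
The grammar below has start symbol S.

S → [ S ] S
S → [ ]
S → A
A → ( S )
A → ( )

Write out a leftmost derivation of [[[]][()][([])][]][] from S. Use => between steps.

S=>[S]S=>[[S]S]S=>[[[]]S]S=>[[[]][S]S]S=>[[[]][A]S]S=>[[[]][()]S]S=>[[[]][()][S]S]S=>[[[]][()][A]S]S=>[[[]][()][(S)]S]S=>[[[]][()][([])]S]S=>[[[]][()][([])][]]S=>[[[]][()][([])][]][]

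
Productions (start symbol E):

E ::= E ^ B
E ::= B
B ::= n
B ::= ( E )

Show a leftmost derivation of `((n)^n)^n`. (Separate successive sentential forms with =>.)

E=>E^B=>B^B=>(E)^B=>(E^B)^B=>(B^B)^B=>((E)^B)^B=>((B)^B)^B=>((n)^B)^B=>((n)^n)^B=>((n)^n)^n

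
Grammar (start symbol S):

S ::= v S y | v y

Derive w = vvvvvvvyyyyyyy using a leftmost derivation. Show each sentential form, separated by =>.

S => vSy => vvSyy => vvvSyyy => vvvvSyyyy => vvvvvSyyyyy => vvvvvvSyyyyyy => vvvvvvvyyyyyyy

S => vSy   [S ::= v S y]
vSy => vvSyy   [S ::= v S y]
vvSyy => vvvSyyy   [S ::= v S y]
vvvSyyy => vvvvSyyyy   [S ::= v S y]
vvvvSyyyy => vvvvvSyyyyy   [S ::= v S y]
vvvvvSyyyyy => vvvvvvSyyyyyy   [S ::= v S y]
vvvvvvSyyyyyy => vvvvvvvyyyyyyy   [S ::= v y]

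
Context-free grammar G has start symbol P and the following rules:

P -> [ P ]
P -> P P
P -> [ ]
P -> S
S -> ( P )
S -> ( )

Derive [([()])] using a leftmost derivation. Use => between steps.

P => [P]   [P -> [ P ]]
[P] => [S]   [P -> S]
[S] => [(P)]   [S -> ( P )]
[(P)] => [([P])]   [P -> [ P ]]
[([P])] => [([S])]   [P -> S]
[([S])] => [([()])]   [S -> ( )]

P => [P] => [S] => [(P)] => [([P])] => [([S])] => [([()])]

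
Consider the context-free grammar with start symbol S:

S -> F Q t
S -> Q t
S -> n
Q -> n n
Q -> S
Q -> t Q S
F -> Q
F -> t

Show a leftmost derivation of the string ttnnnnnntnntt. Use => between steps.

S => Qt => St => FQtt => QQtt => SQtt => FQtQtt => QQtQtt => tQSQtQtt => ttQSSQtQtt => ttnnSSQtQtt => ttnnnSQtQtt => ttnnnnQtQtt => ttnnnnnntQtt => ttnnnnnntnntt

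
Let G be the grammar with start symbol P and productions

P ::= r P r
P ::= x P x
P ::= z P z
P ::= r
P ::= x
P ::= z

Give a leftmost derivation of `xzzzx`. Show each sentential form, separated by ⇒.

P⇒xPx⇒xzPzx⇒xzzzx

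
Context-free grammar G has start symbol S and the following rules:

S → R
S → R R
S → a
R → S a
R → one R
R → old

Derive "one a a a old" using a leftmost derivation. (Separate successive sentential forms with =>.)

S => R R   [S → R R]
R R => S a R   [R → S a]
S a R => R a R   [S → R]
R a R => one R a R   [R → one R]
one R a R => one S a a R   [R → S a]
one S a a R => one a a a R   [S → a]
one a a a R => one a a a old   [R → old]

S => R R => S a R => R a R => one R a R => one S a a R => one a a a R => one a a a old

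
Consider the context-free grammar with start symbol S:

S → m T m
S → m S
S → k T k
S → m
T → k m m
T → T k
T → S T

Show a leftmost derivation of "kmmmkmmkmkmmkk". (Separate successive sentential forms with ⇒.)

S ⇒ kTk ⇒ kSTk ⇒ kmTmTk ⇒ kmSTmTk ⇒ kmmTmTk ⇒ kmmSTmTk ⇒ kmmmTmTk ⇒ kmmmTkmTk ⇒ kmmmkmmkmTk ⇒ kmmmkmmkmTkk ⇒ kmmmkmmkmkmmkk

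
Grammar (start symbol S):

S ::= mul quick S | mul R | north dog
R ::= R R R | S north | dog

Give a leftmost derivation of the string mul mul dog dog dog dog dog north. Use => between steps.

S => mul R   [S ::= mul R]
mul R => mul S north   [R ::= S north]
mul S north => mul mul R north   [S ::= mul R]
mul mul R north => mul mul R R R north   [R ::= R R R]
mul mul R R R north => mul mul R R R R R north   [R ::= R R R]
mul mul R R R R R north => mul mul dog R R R R north   [R ::= dog]
mul mul dog R R R R north => mul mul dog dog R R R north   [R ::= dog]
mul mul dog dog R R R north => mul mul dog dog dog R R north   [R ::= dog]
mul mul dog dog dog R R north => mul mul dog dog dog dog R north   [R ::= dog]
mul mul dog dog dog dog R north => mul mul dog dog dog dog dog north   [R ::= dog]

S => mul R => mul S north => mul mul R north => mul mul R R R north => mul mul R R R R R north => mul mul dog R R R R north => mul mul dog dog R R R north => mul mul dog dog dog R R north => mul mul dog dog dog dog R north => mul mul dog dog dog dog dog north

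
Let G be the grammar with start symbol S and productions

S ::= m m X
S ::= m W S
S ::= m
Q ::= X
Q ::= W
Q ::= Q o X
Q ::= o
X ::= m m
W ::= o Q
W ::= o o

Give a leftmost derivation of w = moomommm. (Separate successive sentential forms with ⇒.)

S ⇒ mWS   [S ::= m W S]
mWS ⇒ mooS   [W ::= o o]
mooS ⇒ moomWS   [S ::= m W S]
moomWS ⇒ moomoQS   [W ::= o Q]
moomoQS ⇒ moomoXS   [Q ::= X]
moomoXS ⇒ moomommS   [X ::= m m]
moomommS ⇒ moomommm   [S ::= m]

S ⇒ mWS ⇒ mooS ⇒ moomWS ⇒ moomoQS ⇒ moomoXS ⇒ moomommS ⇒ moomommm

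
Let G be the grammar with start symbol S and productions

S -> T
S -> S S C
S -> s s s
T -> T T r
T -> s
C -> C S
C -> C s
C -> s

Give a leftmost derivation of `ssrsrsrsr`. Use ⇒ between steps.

S ⇒ T ⇒ TTr ⇒ TTrTr ⇒ TTrTrTr ⇒ TTrTrTrTr ⇒ sTrTrTrTr ⇒ ssrTrTrTr ⇒ ssrsrTrTr ⇒ ssrsrsrTr ⇒ ssrsrsrsr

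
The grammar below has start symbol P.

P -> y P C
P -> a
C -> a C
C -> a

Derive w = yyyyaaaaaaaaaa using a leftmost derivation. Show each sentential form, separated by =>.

P => yPC => yyPCC => yyyPCCC => yyyyPCCCC => yyyyaCCCC => yyyyaaCCCC => yyyyaaaCCCC => yyyyaaaaCCCC => yyyyaaaaaCCCC => yyyyaaaaaaCCCC => yyyyaaaaaaaCCC => yyyyaaaaaaaaCC => yyyyaaaaaaaaaC => yyyyaaaaaaaaaa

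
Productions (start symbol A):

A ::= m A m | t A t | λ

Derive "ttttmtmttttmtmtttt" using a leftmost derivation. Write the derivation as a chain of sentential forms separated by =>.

A => tAt   [A ::= t A t]
tAt => ttAtt   [A ::= t A t]
ttAtt => tttAttt   [A ::= t A t]
tttAttt => ttttAtttt   [A ::= t A t]
ttttAtttt => ttttmAmtttt   [A ::= m A m]
ttttmAmtttt => ttttmtAtmtttt   [A ::= t A t]
ttttmtAtmtttt => ttttmtmAmtmtttt   [A ::= m A m]
ttttmtmAmtmtttt => ttttmtmtAtmtmtttt   [A ::= t A t]
ttttmtmtAtmtmtttt => ttttmtmttAttmtmtttt   [A ::= t A t]
ttttmtmttAttmtmtttt => ttttmtmttttmtmtttt   [A ::= λ]

A => tAt => ttAtt => tttAttt => ttttAtttt => ttttmAmtttt => ttttmtAtmtttt => ttttmtmAmtmtttt => ttttmtmtAtmtmtttt => ttttmtmttAttmtmtttt => ttttmtmttttmtmtttt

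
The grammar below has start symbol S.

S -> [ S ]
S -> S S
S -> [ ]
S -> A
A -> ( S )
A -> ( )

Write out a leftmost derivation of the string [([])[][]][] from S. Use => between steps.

S => SS   [S -> S S]
SS => [S]S   [S -> [ S ]]
[S]S => [SS]S   [S -> S S]
[SS]S => [SSS]S   [S -> S S]
[SSS]S => [ASS]S   [S -> A]
[ASS]S => [(S)SS]S   [A -> ( S )]
[(S)SS]S => [([])SS]S   [S -> [ ]]
[([])SS]S => [([])[]S]S   [S -> [ ]]
[([])[]S]S => [([])[][]]S   [S -> [ ]]
[([])[][]]S => [([])[][]][]   [S -> [ ]]

S => SS => [S]S => [SS]S => [SSS]S => [ASS]S => [(S)SS]S => [([])SS]S => [([])[]S]S => [([])[][]]S => [([])[][]][]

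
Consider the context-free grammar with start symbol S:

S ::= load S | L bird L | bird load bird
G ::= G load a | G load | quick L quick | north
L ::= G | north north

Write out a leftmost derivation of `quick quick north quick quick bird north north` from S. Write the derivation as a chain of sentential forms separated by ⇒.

S ⇒ L bird L ⇒ G bird L ⇒ quick L quick bird L ⇒ quick G quick bird L ⇒ quick quick L quick quick bird L ⇒ quick quick G quick quick bird L ⇒ quick quick north quick quick bird L ⇒ quick quick north quick quick bird north north

S ⇒ L bird L   [S ::= L bird L]
L bird L ⇒ G bird L   [L ::= G]
G bird L ⇒ quick L quick bird L   [G ::= quick L quick]
quick L quick bird L ⇒ quick G quick bird L   [L ::= G]
quick G quick bird L ⇒ quick quick L quick quick bird L   [G ::= quick L quick]
quick quick L quick quick bird L ⇒ quick quick G quick quick bird L   [L ::= G]
quick quick G quick quick bird L ⇒ quick quick north quick quick bird L   [G ::= north]
quick quick north quick quick bird L ⇒ quick quick north quick quick bird north north   [L ::= north north]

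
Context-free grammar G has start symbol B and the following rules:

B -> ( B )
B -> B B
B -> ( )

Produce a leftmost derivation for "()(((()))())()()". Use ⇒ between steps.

B⇒BB⇒BBB⇒BBBB⇒()BBB⇒()(B)BB⇒()(BB)BB⇒()((B)B)BB⇒()(((B))B)BB⇒()(((()))B)BB⇒()(((()))())BB⇒()(((()))())()B⇒()(((()))())()()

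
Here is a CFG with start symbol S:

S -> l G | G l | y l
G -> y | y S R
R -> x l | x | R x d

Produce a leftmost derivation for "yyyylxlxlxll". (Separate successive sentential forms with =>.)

S => Gl => ySRl => yGlRl => yySRlRl => yyGlRlRl => yyySRlRlRl => yyyylRlRlRl => yyyylxlRlRl => yyyylxlxlRl => yyyylxlxlxll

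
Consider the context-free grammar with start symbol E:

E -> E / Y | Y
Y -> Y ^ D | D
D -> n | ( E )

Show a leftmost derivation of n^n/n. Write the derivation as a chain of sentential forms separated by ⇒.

E ⇒ E/Y ⇒ Y/Y ⇒ Y^D/Y ⇒ D^D/Y ⇒ n^D/Y ⇒ n^n/Y ⇒ n^n/D ⇒ n^n/n

E ⇒ E/Y   [E -> E / Y]
E/Y ⇒ Y/Y   [E -> Y]
Y/Y ⇒ Y^D/Y   [Y -> Y ^ D]
Y^D/Y ⇒ D^D/Y   [Y -> D]
D^D/Y ⇒ n^D/Y   [D -> n]
n^D/Y ⇒ n^n/Y   [D -> n]
n^n/Y ⇒ n^n/D   [Y -> D]
n^n/D ⇒ n^n/n   [D -> n]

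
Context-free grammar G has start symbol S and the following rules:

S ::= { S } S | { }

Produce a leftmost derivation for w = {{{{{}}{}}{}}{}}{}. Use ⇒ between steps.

S ⇒ {S}S   [S ::= { S } S]
{S}S ⇒ {{S}S}S   [S ::= { S } S]
{{S}S}S ⇒ {{{S}S}S}S   [S ::= { S } S]
{{{S}S}S}S ⇒ {{{{S}S}S}S}S   [S ::= { S } S]
{{{{S}S}S}S}S ⇒ {{{{{}}S}S}S}S   [S ::= { }]
{{{{{}}S}S}S}S ⇒ {{{{{}}{}}S}S}S   [S ::= { }]
{{{{{}}{}}S}S}S ⇒ {{{{{}}{}}{}}S}S   [S ::= { }]
{{{{{}}{}}{}}S}S ⇒ {{{{{}}{}}{}}{}}S   [S ::= { }]
{{{{{}}{}}{}}{}}S ⇒ {{{{{}}{}}{}}{}}{}   [S ::= { }]

S ⇒ {S}S ⇒ {{S}S}S ⇒ {{{S}S}S}S ⇒ {{{{S}S}S}S}S ⇒ {{{{{}}S}S}S}S ⇒ {{{{{}}{}}S}S}S ⇒ {{{{{}}{}}{}}S}S ⇒ {{{{{}}{}}{}}{}}S ⇒ {{{{{}}{}}{}}{}}{}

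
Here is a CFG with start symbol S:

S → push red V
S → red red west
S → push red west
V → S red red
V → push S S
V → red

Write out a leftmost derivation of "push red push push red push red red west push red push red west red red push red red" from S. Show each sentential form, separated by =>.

S => push red V   [S → push red V]
push red V => push red push S S   [V → push S S]
push red push S S => push red push push red V S   [S → push red V]
push red push push red V S => push red push push red push S S S   [V → push S S]
push red push push red push S S S => push red push push red push red red west S S   [S → red red west]
push red push push red push red red west S S => push red push push red push red red west push red V S   [S → push red V]
push red push push red push red red west push red V S => push red push push red push red red west push red S red red S   [V → S red red]
push red push push red push red red west push red S red red S => push red push push red push red red west push red push red west red red S   [S → push red west]
push red push push red push red red west push red push red west red red S => push red push push red push red red west push red push red west red red push red V   [S → push red V]
push red push push red push red red west push red push red west red red push red V => push red push push red push red red west push red push red west red red push red red   [V → red]

S => push red V => push red push S S => push red push push red V S => push red push push red push S S S => push red push push red push red red west S S => push red push push red push red red west push red V S => push red push push red push red red west push red S red red S => push red push push red push red red west push red push red west red red S => push red push push red push red red west push red push red west red red push red V => push red push push red push red red west push red push red west red red push red red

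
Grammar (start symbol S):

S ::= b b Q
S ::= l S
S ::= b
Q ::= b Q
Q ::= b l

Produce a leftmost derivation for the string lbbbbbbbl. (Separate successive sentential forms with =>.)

S => lS   [S ::= l S]
lS => lbbQ   [S ::= b b Q]
lbbQ => lbbbQ   [Q ::= b Q]
lbbbQ => lbbbbQ   [Q ::= b Q]
lbbbbQ => lbbbbbQ   [Q ::= b Q]
lbbbbbQ => lbbbbbbQ   [Q ::= b Q]
lbbbbbbQ => lbbbbbbbl   [Q ::= b l]

S => lS => lbbQ => lbbbQ => lbbbbQ => lbbbbbQ => lbbbbbbQ => lbbbbbbbl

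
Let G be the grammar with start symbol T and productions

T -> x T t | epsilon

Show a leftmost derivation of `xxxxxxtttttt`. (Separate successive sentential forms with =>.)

T=>xTt=>xxTtt=>xxxTttt=>xxxxTtttt=>xxxxxTttttt=>xxxxxxTtttttt=>xxxxxxtttttt

T => xTt   [T -> x T t]
xTt => xxTtt   [T -> x T t]
xxTtt => xxxTttt   [T -> x T t]
xxxTttt => xxxxTtttt   [T -> x T t]
xxxxTtttt => xxxxxTttttt   [T -> x T t]
xxxxxTttttt => xxxxxxTtttttt   [T -> x T t]
xxxxxxTtttttt => xxxxxxtttttt   [T -> epsilon]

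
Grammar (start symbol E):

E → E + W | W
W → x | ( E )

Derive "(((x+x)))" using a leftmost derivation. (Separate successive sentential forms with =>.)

E => W   [E → W]
W => (E)   [W → ( E )]
(E) => (W)   [E → W]
(W) => ((E))   [W → ( E )]
((E)) => ((W))   [E → W]
((W)) => (((E)))   [W → ( E )]
(((E))) => (((E+W)))   [E → E + W]
(((E+W))) => (((W+W)))   [E → W]
(((W+W))) => (((x+W)))   [W → x]
(((x+W))) => (((x+x)))   [W → x]

E => W => (E) => (W) => ((E)) => ((W)) => (((E))) => (((E+W))) => (((W+W))) => (((x+W))) => (((x+x)))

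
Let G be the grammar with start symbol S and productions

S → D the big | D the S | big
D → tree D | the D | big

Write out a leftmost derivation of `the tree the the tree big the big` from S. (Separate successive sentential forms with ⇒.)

S ⇒ D the big ⇒ the D the big ⇒ the tree D the big ⇒ the tree the D the big ⇒ the tree the the D the big ⇒ the tree the the tree D the big ⇒ the tree the the tree big the big

S ⇒ D the big   [S → D the big]
D the big ⇒ the D the big   [D → the D]
the D the big ⇒ the tree D the big   [D → tree D]
the tree D the big ⇒ the tree the D the big   [D → the D]
the tree the D the big ⇒ the tree the the D the big   [D → the D]
the tree the the D the big ⇒ the tree the the tree D the big   [D → tree D]
the tree the the tree D the big ⇒ the tree the the tree big the big   [D → big]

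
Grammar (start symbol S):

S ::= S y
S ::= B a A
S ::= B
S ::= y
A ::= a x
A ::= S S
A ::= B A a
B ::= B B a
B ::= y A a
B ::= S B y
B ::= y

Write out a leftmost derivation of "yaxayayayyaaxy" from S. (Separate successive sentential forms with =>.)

S => Sy => BaAy => SByaAy => BByaAy => BBaByaAy => BBaBaByaAy => yAaBaBaByaAy => yaxaBaBaByaAy => yaxayaBaByaAy => yaxayayaByaAy => yaxayayayyaAy => yaxayayayyaaxy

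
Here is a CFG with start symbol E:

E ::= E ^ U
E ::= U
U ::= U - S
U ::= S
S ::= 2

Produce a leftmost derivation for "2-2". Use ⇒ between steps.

E ⇒ U   [E ::= U]
U ⇒ U-S   [U ::= U - S]
U-S ⇒ S-S   [U ::= S]
S-S ⇒ 2-S   [S ::= 2]
2-S ⇒ 2-2   [S ::= 2]

E ⇒ U ⇒ U-S ⇒ S-S ⇒ 2-S ⇒ 2-2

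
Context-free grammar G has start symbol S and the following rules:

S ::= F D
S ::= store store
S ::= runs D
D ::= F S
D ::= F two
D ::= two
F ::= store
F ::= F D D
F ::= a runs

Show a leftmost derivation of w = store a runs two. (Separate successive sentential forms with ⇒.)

S ⇒ F D   [S ::= F D]
F D ⇒ store D   [F ::= store]
store D ⇒ store F two   [D ::= F two]
store F two ⇒ store a runs two   [F ::= a runs]

S ⇒ F D ⇒ store D ⇒ store F two ⇒ store a runs two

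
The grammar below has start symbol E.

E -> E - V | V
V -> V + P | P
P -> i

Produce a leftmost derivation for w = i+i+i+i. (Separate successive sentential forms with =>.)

E => V => V+P => V+P+P => V+P+P+P => P+P+P+P => i+P+P+P => i+i+P+P => i+i+i+P => i+i+i+i

E => V   [E -> V]
V => V+P   [V -> V + P]
V+P => V+P+P   [V -> V + P]
V+P+P => V+P+P+P   [V -> V + P]
V+P+P+P => P+P+P+P   [V -> P]
P+P+P+P => i+P+P+P   [P -> i]
i+P+P+P => i+i+P+P   [P -> i]
i+i+P+P => i+i+i+P   [P -> i]
i+i+i+P => i+i+i+i   [P -> i]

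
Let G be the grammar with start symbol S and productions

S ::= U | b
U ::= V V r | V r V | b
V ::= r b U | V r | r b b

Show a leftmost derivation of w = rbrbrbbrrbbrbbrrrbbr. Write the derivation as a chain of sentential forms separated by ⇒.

S ⇒ U ⇒ VVr ⇒ VrVr ⇒ rbUrVr ⇒ rbVVrrVr ⇒ rbrbUVrrVr ⇒ rbrbVrVVrrVr ⇒ rbrbrbUrVVrrVr ⇒ rbrbrbbrVVrrVr ⇒ rbrbrbbrrbbVrrVr ⇒ rbrbrbbrrbbrbbrrVr ⇒ rbrbrbbrrbbrbbrrrbbr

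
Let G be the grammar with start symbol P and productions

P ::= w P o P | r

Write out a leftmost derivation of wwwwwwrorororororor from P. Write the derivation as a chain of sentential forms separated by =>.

P=>wPoP=>wwPoPoP=>wwwPoPoPoP=>wwwwPoPoPoPoP=>wwwwwPoPoPoPoPoP=>wwwwwwPoPoPoPoPoPoP=>wwwwwwroPoPoPoPoPoP=>wwwwwwroroPoPoPoPoP=>wwwwwwrororoPoPoPoP=>wwwwwwrorororoPoPoP=>wwwwwwrororororoPoP=>wwwwwwrorororororoP=>wwwwwwrorororororor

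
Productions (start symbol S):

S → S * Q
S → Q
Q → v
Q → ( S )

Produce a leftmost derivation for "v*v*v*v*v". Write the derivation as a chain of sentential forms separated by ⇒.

S⇒S*Q⇒S*Q*Q⇒S*Q*Q*Q⇒S*Q*Q*Q*Q⇒Q*Q*Q*Q*Q⇒v*Q*Q*Q*Q⇒v*v*Q*Q*Q⇒v*v*v*Q*Q⇒v*v*v*v*Q⇒v*v*v*v*v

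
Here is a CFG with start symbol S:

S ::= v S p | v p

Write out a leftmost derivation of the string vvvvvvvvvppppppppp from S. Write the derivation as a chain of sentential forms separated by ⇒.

S⇒vSp⇒vvSpp⇒vvvSppp⇒vvvvSpppp⇒vvvvvSppppp⇒vvvvvvSpppppp⇒vvvvvvvSppppppp⇒vvvvvvvvSpppppppp⇒vvvvvvvvvppppppppp

S ⇒ vSp   [S ::= v S p]
vSp ⇒ vvSpp   [S ::= v S p]
vvSpp ⇒ vvvSppp   [S ::= v S p]
vvvSppp ⇒ vvvvSpppp   [S ::= v S p]
vvvvSpppp ⇒ vvvvvSppppp   [S ::= v S p]
vvvvvSppppp ⇒ vvvvvvSpppppp   [S ::= v S p]
vvvvvvSpppppp ⇒ vvvvvvvSppppppp   [S ::= v S p]
vvvvvvvSppppppp ⇒ vvvvvvvvSpppppppp   [S ::= v S p]
vvvvvvvvSpppppppp ⇒ vvvvvvvvvppppppppp   [S ::= v p]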